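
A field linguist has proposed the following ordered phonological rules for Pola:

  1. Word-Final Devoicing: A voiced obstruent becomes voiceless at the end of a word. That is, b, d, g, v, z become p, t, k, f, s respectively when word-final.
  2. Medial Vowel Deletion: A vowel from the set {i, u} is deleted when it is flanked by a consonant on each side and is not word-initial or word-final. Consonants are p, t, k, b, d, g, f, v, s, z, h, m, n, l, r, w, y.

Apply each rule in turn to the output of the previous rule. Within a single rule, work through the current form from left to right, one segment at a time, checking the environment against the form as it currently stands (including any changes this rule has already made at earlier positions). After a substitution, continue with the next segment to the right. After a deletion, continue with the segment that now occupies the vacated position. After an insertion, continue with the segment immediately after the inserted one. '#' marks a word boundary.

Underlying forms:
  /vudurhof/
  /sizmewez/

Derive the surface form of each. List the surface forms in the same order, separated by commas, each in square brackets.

[vdrhof], [szmewes]

/vudurhof/:
  1 Word-Final Devoicing: no change — [vudurhof]
  2 Medial Vowel Deletion: [vudurhof] → [vdrhof]
/sizmewez/:
  1 Word-Final Devoicing: [sizmewez] → [sizmewes]
  2 Medial Vowel Deletion: [sizmewes] → [szmewes]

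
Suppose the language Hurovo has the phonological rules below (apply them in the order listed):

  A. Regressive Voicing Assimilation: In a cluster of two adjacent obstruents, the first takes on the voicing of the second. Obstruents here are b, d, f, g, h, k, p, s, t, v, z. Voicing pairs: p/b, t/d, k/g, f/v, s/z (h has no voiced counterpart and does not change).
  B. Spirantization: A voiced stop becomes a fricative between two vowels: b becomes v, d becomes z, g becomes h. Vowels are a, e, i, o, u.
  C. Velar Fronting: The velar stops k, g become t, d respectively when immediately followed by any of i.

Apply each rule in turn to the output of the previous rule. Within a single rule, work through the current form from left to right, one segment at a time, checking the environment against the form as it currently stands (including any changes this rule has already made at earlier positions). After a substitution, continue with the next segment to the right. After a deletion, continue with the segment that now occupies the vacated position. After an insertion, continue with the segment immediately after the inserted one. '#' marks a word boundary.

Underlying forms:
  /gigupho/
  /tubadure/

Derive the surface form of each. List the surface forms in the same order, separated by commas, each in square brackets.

/gigupho/:
  A Regressive Voicing Assimilation: no change — [gigupho]
  B Spirantization: [gigupho] → [gihupho]
  C Velar Fronting: [gihupho] → [dihupho]
/tubadure/:
  A Regressive Voicing Assimilation: no change — [tubadure]
  B Spirantization: [tubadure] → [tuvazure]
  C Velar Fronting: no change — [tuvazure]

[dihupho], [tuvazure]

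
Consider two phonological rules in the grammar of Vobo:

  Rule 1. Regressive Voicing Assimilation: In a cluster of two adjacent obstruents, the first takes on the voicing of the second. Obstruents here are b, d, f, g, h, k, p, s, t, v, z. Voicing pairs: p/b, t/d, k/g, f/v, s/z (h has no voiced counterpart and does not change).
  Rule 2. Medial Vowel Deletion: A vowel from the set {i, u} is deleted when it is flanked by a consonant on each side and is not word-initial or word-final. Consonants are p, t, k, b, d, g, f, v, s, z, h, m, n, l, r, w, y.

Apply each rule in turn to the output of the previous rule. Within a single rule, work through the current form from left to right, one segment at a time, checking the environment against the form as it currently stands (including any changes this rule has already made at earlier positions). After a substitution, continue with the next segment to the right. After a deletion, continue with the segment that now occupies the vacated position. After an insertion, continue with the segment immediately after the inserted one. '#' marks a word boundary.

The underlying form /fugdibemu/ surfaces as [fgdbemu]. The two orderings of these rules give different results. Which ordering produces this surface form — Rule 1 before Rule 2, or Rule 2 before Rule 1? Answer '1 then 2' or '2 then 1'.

1 then 2

Order 1 then 2:
  1 Regressive Voicing Assimilation: no change — [fugdibemu]
  2 Medial Vowel Deletion: [fugdibemu] → [fgdbemu]
  result: [fgdbemu]
Order 2 then 1:
  2 Medial Vowel Deletion: [fugdibemu] → [fgdbemu]
  1 Regressive Voicing Assimilation: [fgdbemu] → [vgdbemu]
  result: [vgdbemu]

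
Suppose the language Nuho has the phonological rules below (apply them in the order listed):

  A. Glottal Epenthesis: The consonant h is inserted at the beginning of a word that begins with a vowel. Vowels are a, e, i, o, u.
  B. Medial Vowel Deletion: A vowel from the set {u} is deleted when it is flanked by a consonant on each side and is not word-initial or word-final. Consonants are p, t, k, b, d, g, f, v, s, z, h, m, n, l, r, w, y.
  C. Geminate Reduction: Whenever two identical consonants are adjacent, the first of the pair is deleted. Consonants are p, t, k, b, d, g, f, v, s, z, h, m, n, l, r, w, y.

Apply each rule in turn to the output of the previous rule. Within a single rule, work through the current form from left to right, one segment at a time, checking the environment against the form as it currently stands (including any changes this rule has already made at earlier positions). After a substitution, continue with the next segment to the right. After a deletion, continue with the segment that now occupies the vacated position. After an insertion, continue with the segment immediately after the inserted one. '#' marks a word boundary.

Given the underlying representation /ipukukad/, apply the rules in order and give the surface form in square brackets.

[hipkad]

A Glottal Epenthesis: [ipukukad] → [hipukukad]
B Medial Vowel Deletion: [hipukukad] → [hipkkad]
C Geminate Reduction: [hipkkad] → [hipkad]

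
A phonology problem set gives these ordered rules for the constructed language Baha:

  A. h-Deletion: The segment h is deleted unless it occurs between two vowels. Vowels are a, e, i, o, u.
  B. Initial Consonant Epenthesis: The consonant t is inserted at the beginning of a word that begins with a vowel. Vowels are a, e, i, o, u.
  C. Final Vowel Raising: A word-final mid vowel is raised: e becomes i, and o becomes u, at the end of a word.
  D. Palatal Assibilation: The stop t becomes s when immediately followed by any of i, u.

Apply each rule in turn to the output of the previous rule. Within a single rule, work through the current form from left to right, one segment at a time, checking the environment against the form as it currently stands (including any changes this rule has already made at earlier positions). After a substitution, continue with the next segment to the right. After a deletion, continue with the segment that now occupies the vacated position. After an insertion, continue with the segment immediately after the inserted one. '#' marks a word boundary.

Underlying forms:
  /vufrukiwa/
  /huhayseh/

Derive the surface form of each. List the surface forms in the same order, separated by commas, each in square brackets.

[vufrukiwa], [suhaysi]

/vufrukiwa/:
  A h-Deletion: no change — [vufrukiwa]
  B Initial Consonant Epenthesis: no change — [vufrukiwa]
  C Final Vowel Raising: no change — [vufrukiwa]
  D Palatal Assibilation: no change — [vufrukiwa]
/huhayseh/:
  A h-Deletion: [huhayseh] → [uhayse]
  B Initial Consonant Epenthesis: [uhayse] → [tuhayse]
  C Final Vowel Raising: [tuhayse] → [tuhaysi]
  D Palatal Assibilation: [tuhaysi] → [suhaysi]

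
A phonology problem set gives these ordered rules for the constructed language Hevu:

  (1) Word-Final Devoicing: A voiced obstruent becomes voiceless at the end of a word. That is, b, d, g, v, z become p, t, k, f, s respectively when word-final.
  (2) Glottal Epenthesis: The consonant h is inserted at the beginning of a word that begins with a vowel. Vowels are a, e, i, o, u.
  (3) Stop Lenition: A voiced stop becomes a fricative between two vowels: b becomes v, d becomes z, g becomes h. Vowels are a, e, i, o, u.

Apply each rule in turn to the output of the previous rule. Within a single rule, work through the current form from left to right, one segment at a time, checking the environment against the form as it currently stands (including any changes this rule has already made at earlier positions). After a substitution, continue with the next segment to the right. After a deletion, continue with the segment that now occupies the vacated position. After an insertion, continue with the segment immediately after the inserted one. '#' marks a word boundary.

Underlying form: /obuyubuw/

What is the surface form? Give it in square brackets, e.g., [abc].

[hovuyuvuw]

(1) Word-Final Devoicing: no change — [obuyubuw]
(2) Glottal Epenthesis: [obuyubuw] → [hobuyubuw]
(3) Stop Lenition: [hobuyubuw] → [hovuyuvuw]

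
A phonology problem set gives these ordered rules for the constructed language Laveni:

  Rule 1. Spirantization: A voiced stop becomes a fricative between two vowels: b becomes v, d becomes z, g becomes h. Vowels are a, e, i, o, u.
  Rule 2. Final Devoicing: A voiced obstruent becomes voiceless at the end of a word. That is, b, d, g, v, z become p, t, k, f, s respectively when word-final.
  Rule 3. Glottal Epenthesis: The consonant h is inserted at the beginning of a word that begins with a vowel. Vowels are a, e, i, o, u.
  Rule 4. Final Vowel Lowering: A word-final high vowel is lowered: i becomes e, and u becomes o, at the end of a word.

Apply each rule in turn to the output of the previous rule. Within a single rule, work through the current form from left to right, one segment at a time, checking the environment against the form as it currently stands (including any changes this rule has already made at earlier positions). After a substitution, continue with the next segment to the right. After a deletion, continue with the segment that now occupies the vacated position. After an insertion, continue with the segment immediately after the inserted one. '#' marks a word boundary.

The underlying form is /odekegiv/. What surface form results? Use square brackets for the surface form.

[hozekehif]

Rule 1 Spirantization: [odekegiv] → [ozekehiv]
Rule 2 Final Devoicing: [ozekehiv] → [ozekehif]
Rule 3 Glottal Epenthesis: [ozekehif] → [hozekehif]
Rule 4 Final Vowel Lowering: no change — [hozekehif]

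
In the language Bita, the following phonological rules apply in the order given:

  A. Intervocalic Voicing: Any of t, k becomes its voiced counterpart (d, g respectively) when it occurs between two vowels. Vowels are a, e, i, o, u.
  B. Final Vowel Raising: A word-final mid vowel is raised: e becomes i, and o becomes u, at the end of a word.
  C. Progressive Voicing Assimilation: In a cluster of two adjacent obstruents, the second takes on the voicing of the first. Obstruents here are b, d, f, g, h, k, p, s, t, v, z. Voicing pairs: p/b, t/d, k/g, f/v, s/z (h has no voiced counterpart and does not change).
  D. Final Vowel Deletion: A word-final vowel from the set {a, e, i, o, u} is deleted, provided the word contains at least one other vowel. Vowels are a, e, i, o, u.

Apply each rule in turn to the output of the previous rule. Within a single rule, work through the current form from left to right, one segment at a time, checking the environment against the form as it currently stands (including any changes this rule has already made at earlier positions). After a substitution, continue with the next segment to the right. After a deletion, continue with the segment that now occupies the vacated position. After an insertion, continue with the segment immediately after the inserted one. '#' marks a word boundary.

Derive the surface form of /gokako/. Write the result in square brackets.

[gogag]

A Intervocalic Voicing: [gokako] → [gogago]
B Final Vowel Raising: [gogago] → [gogagu]
C Progressive Voicing Assimilation: no change — [gogagu]
D Final Vowel Deletion: [gogagu] → [gogag]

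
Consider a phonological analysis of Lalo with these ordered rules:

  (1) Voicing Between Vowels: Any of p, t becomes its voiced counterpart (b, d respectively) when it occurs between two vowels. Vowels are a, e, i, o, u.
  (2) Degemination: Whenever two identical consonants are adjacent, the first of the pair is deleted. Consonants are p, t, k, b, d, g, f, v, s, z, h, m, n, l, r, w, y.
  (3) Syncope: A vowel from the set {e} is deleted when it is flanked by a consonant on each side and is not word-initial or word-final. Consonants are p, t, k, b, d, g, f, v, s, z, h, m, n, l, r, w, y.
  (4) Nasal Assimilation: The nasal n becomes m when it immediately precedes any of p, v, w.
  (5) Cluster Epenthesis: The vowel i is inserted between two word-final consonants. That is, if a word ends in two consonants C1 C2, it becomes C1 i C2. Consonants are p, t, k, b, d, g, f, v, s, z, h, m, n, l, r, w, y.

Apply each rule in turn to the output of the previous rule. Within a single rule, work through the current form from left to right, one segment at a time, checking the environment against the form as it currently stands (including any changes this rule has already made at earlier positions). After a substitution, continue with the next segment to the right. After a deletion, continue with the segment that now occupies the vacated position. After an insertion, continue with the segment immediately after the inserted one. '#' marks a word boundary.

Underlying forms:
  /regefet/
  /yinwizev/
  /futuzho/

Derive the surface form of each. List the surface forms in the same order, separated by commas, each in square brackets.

/regefet/:
  (1) Voicing Between Vowels: no change — [regefet]
  (2) Degemination: no change — [regefet]
  (3) Syncope: [regefet] → [rgft]
  (4) Nasal Assimilation: no change — [rgft]
  (5) Cluster Epenthesis: [rgft] → [rgfit]
/yinwizev/:
  (1) Voicing Between Vowels: no change — [yinwizev]
  (2) Degemination: no change — [yinwizev]
  (3) Syncope: [yinwizev] → [yinwizv]
  (4) Nasal Assimilation: [yinwizv] → [yimwizv]
  (5) Cluster Epenthesis: [yimwizv] → [yimwiziv]
/futuzho/:
  (1) Voicing Between Vowels: [futuzho] → [fuduzho]
  (2) Degemination: no change — [fuduzho]
  (3) Syncope: no change — [fuduzho]
  (4) Nasal Assimilation: no change — [fuduzho]
  (5) Cluster Epenthesis: no change — [fuduzho]

[rgfit], [yimwiziv], [fuduzho]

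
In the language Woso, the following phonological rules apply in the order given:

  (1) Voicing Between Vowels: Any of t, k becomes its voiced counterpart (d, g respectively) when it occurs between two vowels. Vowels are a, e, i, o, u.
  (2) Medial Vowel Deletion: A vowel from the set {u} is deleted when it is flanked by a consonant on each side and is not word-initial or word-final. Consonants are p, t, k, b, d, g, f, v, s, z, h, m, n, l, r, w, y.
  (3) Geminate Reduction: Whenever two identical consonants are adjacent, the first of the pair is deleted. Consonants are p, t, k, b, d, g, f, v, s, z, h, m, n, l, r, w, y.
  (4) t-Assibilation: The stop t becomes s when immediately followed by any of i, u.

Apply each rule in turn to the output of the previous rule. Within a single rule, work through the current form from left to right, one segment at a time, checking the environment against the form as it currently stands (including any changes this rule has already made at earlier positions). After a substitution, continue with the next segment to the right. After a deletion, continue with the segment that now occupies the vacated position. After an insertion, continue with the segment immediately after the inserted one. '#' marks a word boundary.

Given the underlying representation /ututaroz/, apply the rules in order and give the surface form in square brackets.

[udaroz]

(1) Voicing Between Vowels: [ututaroz] → [ududaroz]
(2) Medial Vowel Deletion: [ududaroz] → [uddaroz]
(3) Geminate Reduction: [uddaroz] → [udaroz]
(4) t-Assibilation: no change — [udaroz]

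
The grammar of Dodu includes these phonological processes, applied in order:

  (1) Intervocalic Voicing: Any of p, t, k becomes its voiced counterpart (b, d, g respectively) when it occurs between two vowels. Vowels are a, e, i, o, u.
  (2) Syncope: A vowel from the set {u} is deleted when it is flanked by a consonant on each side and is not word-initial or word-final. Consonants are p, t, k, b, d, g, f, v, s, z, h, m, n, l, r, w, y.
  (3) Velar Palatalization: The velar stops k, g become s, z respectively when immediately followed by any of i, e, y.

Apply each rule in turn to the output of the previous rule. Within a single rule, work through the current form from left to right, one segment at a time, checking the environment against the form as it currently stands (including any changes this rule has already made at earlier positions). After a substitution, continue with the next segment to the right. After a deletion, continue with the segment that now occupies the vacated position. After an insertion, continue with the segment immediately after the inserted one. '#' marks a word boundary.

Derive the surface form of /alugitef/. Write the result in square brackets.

(1) Intervocalic Voicing: [alugitef] → [alugidef]
(2) Syncope: [alugidef] → [algidef]
(3) Velar Palatalization: [algidef] → [alzidef]

[alzidef]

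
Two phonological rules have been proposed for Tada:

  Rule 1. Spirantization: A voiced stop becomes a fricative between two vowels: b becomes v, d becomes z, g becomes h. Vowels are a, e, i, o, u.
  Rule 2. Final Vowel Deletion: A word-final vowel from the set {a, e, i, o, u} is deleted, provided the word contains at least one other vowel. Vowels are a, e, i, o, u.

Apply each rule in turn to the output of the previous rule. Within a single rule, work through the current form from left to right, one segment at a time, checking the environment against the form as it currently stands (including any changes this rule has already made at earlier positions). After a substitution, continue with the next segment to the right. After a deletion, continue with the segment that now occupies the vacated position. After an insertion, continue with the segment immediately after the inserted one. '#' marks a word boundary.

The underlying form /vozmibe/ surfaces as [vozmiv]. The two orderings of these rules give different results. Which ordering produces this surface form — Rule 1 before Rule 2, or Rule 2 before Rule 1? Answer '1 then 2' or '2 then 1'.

Order 1 then 2:
  1 Spirantization: [vozmibe] → [vozmive]
  2 Final Vowel Deletion: [vozmive] → [vozmiv]
  result: [vozmiv]
Order 2 then 1:
  2 Final Vowel Deletion: [vozmibe] → [vozmib]
  1 Spirantization: no change — [vozmib]
  result: [vozmib]

1 then 2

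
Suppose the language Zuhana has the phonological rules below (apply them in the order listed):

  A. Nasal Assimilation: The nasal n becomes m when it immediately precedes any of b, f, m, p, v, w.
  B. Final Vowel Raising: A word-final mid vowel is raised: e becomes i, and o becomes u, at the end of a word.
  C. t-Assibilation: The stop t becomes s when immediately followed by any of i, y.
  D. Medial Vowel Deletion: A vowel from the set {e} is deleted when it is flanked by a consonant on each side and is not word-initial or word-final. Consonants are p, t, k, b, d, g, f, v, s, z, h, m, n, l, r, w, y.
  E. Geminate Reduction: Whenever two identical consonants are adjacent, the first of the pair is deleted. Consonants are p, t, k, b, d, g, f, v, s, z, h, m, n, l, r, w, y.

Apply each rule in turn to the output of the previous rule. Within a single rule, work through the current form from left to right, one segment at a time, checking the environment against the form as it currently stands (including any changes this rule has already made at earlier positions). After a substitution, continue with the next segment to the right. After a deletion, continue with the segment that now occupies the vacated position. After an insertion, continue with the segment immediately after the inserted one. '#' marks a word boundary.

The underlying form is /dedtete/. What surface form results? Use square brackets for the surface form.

[dtsi]

A Nasal Assimilation: no change — [dedtete]
B Final Vowel Raising: [dedtete] → [dedteti]
C t-Assibilation: [dedteti] → [dedtesi]
D Medial Vowel Deletion: [dedtesi] → [ddtsi]
E Geminate Reduction: [ddtsi] → [dtsi]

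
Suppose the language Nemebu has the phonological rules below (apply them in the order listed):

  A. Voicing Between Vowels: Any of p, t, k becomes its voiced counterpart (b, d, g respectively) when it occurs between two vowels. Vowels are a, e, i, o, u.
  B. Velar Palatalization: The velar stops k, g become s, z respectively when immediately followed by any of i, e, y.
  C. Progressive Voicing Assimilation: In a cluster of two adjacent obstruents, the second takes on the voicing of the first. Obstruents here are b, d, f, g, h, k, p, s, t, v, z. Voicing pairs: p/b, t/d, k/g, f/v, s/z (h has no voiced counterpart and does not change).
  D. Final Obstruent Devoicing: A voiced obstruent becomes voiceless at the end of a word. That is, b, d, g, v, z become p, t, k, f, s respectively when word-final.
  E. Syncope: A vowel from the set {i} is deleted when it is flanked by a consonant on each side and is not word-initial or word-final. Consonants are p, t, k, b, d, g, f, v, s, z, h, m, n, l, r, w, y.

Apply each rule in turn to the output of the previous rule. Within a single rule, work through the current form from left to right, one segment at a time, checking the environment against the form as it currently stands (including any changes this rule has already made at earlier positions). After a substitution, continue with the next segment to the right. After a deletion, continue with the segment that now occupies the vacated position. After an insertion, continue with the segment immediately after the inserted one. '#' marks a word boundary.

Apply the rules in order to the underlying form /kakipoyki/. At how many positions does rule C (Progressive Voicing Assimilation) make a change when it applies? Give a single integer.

0

A Voicing Between Vowels: [kakipoyki] → [kagiboyki]
B Velar Palatalization: [kagiboyki] → [kaziboysi]
C Progressive Voicing Assimilation: no change — [kaziboysi]
D Final Obstruent Devoicing: no change — [kaziboysi]
E Syncope: [kaziboysi] → [kazboysi]
Rule C changed 0 position(s).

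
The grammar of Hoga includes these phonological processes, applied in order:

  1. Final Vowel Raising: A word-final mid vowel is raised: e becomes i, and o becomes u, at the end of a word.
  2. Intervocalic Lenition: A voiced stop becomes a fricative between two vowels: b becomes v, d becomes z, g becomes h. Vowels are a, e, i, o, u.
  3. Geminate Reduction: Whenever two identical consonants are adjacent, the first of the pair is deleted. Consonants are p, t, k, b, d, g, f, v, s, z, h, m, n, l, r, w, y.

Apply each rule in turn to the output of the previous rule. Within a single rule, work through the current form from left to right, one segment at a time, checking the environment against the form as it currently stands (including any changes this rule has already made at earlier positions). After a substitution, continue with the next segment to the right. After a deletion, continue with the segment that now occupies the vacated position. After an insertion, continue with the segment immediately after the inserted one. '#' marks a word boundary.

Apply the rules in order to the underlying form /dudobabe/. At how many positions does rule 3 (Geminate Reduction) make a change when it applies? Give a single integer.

0

1 Final Vowel Raising: [dudobabe] → [dudobabi]
2 Intervocalic Lenition: [dudobabi] → [duzovavi]
3 Geminate Reduction: no change — [duzovavi]
Rule 3 changed 0 position(s).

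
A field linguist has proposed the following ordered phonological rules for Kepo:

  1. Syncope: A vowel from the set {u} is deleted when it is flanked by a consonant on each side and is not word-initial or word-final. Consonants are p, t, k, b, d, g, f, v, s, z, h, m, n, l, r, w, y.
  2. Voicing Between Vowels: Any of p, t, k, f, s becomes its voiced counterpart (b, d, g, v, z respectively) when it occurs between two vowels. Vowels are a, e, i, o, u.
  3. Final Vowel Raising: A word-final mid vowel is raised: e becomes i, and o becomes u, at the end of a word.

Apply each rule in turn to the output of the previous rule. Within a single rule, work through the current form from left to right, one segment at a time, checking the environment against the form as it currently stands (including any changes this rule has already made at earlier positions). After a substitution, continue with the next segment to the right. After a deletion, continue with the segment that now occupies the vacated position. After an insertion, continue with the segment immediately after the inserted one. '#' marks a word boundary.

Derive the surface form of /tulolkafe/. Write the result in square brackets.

[tlolkavi]

1 Syncope: [tulolkafe] → [tlolkafe]
2 Voicing Between Vowels: [tlolkafe] → [tlolkave]
3 Final Vowel Raising: [tlolkave] → [tlolkavi]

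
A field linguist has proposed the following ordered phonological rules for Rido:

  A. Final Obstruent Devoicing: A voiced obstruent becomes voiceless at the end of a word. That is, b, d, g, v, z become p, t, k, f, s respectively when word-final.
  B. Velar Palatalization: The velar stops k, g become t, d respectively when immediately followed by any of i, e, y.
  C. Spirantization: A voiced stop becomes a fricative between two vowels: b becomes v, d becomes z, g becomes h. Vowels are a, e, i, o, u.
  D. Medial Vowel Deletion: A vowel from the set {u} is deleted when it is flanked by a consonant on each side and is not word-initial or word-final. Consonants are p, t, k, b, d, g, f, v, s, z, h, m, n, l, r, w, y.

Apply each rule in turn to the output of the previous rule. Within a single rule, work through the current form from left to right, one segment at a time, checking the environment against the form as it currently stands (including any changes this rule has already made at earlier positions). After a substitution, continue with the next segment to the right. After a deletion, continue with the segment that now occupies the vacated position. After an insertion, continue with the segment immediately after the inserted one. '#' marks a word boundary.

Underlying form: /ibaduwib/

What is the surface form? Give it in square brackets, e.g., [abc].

[ivazwip]

A Final Obstruent Devoicing: [ibaduwib] → [ibaduwip]
B Velar Palatalization: no change — [ibaduwip]
C Spirantization: [ibaduwip] → [ivazuwip]
D Medial Vowel Deletion: [ivazuwip] → [ivazwip]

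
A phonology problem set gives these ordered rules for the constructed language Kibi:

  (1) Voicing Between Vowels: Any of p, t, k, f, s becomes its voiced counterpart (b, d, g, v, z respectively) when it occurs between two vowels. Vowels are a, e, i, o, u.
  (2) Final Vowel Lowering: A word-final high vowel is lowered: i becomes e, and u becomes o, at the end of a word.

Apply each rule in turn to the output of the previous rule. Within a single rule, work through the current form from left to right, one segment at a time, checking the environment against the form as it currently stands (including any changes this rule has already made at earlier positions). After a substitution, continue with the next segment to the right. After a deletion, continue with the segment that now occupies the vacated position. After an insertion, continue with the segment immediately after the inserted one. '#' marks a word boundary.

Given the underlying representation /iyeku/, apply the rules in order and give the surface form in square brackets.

[iyego]

(1) Voicing Between Vowels: [iyeku] → [iyegu]
(2) Final Vowel Lowering: [iyegu] → [iyego]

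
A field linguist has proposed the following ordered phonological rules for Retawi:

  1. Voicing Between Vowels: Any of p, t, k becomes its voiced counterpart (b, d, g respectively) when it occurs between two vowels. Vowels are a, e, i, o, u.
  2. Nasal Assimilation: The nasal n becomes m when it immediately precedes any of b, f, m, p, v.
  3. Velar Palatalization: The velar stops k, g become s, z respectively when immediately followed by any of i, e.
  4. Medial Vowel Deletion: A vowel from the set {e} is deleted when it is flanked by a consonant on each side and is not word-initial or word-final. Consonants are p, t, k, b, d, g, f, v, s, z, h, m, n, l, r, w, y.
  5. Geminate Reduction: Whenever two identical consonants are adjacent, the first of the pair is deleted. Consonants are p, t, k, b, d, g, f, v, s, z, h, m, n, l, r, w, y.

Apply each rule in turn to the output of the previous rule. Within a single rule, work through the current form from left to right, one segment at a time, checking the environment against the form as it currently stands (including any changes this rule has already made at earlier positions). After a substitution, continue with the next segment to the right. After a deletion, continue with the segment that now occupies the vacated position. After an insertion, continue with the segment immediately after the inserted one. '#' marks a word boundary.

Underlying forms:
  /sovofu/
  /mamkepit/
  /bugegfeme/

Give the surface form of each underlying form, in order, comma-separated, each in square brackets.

[sovofu], [mamsbit], [buzgfme]

/sovofu/:
  1 Voicing Between Vowels: no change — [sovofu]
  2 Nasal Assimilation: no change — [sovofu]
  3 Velar Palatalization: no change — [sovofu]
  4 Medial Vowel Deletion: no change — [sovofu]
  5 Geminate Reduction: no change — [sovofu]
/mamkepit/:
  1 Voicing Between Vowels: [mamkepit] → [mamkebit]
  2 Nasal Assimilation: no change — [mamkebit]
  3 Velar Palatalization: [mamkebit] → [mamsebit]
  4 Medial Vowel Deletion: [mamsebit] → [mamsbit]
  5 Geminate Reduction: no change — [mamsbit]
/bugegfeme/:
  1 Voicing Between Vowels: no change — [bugegfeme]
  2 Nasal Assimilation: no change — [bugegfeme]
  3 Velar Palatalization: [bugegfeme] → [buzegfeme]
  4 Medial Vowel Deletion: [buzegfeme] → [buzgfme]
  5 Geminate Reduction: no change — [buzgfme]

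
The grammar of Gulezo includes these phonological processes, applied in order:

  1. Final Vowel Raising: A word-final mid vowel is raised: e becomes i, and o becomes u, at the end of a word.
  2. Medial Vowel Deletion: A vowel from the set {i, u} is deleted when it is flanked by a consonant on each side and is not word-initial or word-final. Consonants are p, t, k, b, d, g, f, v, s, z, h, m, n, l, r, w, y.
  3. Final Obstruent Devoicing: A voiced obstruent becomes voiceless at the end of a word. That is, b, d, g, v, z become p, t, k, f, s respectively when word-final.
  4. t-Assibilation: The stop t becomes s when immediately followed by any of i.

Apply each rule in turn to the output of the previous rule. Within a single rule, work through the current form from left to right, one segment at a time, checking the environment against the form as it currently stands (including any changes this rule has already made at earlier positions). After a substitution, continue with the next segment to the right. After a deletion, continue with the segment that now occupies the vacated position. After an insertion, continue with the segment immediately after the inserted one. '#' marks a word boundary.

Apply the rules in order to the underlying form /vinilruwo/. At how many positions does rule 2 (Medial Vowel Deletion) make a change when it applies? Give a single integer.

1 Final Vowel Raising: [vinilruwo] → [vinilruwu]
2 Medial Vowel Deletion: [vinilruwu] → [vnlrwu]
3 Final Obstruent Devoicing: no change — [vnlrwu]
4 t-Assibilation: no change — [vnlrwu]
Rule 2 changed 3 position(s).

3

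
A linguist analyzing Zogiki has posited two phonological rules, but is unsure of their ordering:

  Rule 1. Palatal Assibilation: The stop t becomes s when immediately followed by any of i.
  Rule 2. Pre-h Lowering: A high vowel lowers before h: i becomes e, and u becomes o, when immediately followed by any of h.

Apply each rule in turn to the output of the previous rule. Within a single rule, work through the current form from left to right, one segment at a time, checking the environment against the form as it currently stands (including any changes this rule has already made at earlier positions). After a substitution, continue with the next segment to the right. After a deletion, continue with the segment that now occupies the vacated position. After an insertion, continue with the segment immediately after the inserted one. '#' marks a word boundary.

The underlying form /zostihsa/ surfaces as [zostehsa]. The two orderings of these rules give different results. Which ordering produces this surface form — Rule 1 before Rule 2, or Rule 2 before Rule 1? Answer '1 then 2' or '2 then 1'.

Order 1 then 2:
  1 Palatal Assibilation: [zostihsa] → [zossihsa]
  2 Pre-h Lowering: [zossihsa] → [zossehsa]
  result: [zossehsa]
Order 2 then 1:
  2 Pre-h Lowering: [zostihsa] → [zostehsa]
  1 Palatal Assibilation: no change — [zostehsa]
  result: [zostehsa]

2 then 1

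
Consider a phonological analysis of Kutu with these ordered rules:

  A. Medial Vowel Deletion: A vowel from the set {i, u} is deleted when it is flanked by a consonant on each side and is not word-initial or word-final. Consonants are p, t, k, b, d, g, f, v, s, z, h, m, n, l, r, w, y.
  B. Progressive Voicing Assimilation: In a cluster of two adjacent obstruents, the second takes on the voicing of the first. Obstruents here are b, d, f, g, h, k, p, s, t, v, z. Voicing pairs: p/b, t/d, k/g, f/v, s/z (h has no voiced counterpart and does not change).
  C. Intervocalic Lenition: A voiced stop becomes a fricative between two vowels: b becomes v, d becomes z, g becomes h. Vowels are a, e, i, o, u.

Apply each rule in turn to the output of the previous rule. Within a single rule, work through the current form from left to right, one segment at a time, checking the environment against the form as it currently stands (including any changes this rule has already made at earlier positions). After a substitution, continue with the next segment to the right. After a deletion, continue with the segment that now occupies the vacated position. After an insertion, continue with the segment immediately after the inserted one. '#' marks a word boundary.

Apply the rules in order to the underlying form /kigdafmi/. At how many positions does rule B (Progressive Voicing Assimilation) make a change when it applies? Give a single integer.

A Medial Vowel Deletion: [kigdafmi] → [kgdafmi]
B Progressive Voicing Assimilation: [kgdafmi] → [kktafmi]
C Intervocalic Lenition: no change — [kktafmi]
Rule B changed 2 position(s).

2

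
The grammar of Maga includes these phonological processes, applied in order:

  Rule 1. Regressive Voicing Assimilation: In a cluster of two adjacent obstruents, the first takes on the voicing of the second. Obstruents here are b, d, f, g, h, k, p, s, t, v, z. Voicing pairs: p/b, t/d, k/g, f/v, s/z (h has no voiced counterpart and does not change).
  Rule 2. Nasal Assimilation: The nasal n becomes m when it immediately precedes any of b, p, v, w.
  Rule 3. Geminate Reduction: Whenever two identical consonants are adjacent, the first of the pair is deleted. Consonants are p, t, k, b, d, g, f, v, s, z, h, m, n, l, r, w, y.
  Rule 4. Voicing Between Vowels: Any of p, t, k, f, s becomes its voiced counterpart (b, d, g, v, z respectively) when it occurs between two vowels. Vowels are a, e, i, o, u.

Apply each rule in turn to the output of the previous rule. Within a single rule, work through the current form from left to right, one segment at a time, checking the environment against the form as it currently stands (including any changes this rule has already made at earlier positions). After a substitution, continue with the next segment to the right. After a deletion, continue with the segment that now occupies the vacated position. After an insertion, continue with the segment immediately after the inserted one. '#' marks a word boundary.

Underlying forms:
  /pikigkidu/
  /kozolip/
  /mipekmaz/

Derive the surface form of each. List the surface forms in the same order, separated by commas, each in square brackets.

[pigigidu], [kozolip], [mibekmaz]

/pikigkidu/:
  Rule 1 Regressive Voicing Assimilation: [pikigkidu] → [pikikkidu]
  Rule 2 Nasal Assimilation: no change — [pikikkidu]
  Rule 3 Geminate Reduction: [pikikkidu] → [pikikidu]
  Rule 4 Voicing Between Vowels: [pikikidu] → [pigigidu]
/kozolip/:
  Rule 1 Regressive Voicing Assimilation: no change — [kozolip]
  Rule 2 Nasal Assimilation: no change — [kozolip]
  Rule 3 Geminate Reduction: no change — [kozolip]
  Rule 4 Voicing Between Vowels: no change — [kozolip]
/mipekmaz/:
  Rule 1 Regressive Voicing Assimilation: no change — [mipekmaz]
  Rule 2 Nasal Assimilation: no change — [mipekmaz]
  Rule 3 Geminate Reduction: no change — [mipekmaz]
  Rule 4 Voicing Between Vowels: [mipekmaz] → [mibekmaz]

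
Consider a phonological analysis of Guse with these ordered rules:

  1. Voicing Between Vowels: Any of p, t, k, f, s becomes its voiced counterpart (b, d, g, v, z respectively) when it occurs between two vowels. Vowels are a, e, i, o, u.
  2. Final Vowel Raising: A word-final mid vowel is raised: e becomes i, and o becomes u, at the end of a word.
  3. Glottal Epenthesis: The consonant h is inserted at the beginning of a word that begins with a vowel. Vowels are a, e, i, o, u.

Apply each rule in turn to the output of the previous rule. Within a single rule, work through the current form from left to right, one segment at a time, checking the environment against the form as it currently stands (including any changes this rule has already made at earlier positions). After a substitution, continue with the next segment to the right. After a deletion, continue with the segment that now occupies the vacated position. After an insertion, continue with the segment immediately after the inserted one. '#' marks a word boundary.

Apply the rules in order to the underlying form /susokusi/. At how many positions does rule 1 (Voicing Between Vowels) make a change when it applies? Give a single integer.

3

1 Voicing Between Vowels: [susokusi] → [suzoguzi]
2 Final Vowel Raising: no change — [suzoguzi]
3 Glottal Epenthesis: no change — [suzoguzi]
Rule 1 changed 3 position(s).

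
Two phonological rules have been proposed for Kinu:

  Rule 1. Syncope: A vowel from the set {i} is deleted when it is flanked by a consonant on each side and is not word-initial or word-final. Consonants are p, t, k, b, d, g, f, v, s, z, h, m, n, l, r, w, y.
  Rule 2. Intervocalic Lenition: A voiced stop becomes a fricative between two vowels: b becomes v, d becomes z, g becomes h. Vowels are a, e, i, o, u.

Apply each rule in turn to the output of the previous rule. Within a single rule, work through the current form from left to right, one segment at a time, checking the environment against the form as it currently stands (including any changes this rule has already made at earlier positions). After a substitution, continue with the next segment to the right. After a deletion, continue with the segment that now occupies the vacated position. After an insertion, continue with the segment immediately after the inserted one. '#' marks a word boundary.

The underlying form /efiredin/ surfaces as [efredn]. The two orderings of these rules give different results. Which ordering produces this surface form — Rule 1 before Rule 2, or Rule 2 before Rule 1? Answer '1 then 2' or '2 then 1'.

Order 1 then 2:
  1 Syncope: [efiredin] → [efredn]
  2 Intervocalic Lenition: no change — [efredn]
  result: [efredn]
Order 2 then 1:
  2 Intervocalic Lenition: [efiredin] → [efirezin]
  1 Syncope: [efirezin] → [efrezn]
  result: [efrezn]

1 then 2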